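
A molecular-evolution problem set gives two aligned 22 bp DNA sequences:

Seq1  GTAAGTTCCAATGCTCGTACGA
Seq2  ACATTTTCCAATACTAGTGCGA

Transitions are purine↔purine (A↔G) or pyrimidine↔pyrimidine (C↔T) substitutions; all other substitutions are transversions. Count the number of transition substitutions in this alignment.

Mismatches occur at site 1 (G→A, transition), site 2 (T→C, transition), site 4 (A→T, transversion), site 5 (G→T, transversion), site 13 (G→A, transition), site 16 (C→A, transversion), site 19 (A→G, transition).
Of the 7 differences, 4 transitions and 3 transversions, so the answer is 4.

4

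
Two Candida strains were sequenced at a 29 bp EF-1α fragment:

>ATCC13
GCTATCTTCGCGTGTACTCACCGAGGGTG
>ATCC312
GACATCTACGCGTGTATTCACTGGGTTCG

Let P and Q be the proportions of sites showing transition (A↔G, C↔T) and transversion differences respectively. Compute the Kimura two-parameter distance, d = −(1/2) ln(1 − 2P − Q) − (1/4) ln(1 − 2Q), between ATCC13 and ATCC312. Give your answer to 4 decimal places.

0.4103

The sequences differ at positions 2 (C/A, transversion), 3 (T/C, transition), 8 (T/A, transversion), 17 (C/T, transition), 22 (C/T, transition), 24 (A/G, transition), 26 (G/T, transversion), 27 (G/T, transversion), 28 (T/C, transition).
Of the 9 differences, 5 transitions and 4 transversions over 29 sites: P = 5/29 = 0.172414, Q = 4/29 = 0.137931.
d = −0.5·ln(0.517241) − 0.25·ln(0.724138) = −0.5·(-0.659246) − 0.25·(-0.322773) = 0.4103.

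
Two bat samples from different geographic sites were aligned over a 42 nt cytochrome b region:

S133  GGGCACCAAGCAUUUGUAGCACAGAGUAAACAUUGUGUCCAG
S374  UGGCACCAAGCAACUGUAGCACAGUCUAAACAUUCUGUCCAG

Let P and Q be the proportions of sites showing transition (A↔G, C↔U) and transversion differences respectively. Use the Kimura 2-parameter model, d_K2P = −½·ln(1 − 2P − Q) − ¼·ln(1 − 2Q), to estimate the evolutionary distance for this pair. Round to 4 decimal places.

0.1591

Mismatches occur at site 1 (G↔U, transversion), site 13 (U↔A, transversion), site 14 (U↔C, transition), site 25 (A↔U, transversion), site 26 (G↔C, transversion), site 35 (G↔C, transversion).
Of the 6 differences, 1 transition and 5 transversions over 42 sites: P = 1/42 = 0.023810, Q = 5/42 = 0.119048.
d = −0.5·ln(0.833332) − 0.25·ln(0.761904) = −0.5·(-0.182323) − 0.25·(-0.271935) = 0.1591.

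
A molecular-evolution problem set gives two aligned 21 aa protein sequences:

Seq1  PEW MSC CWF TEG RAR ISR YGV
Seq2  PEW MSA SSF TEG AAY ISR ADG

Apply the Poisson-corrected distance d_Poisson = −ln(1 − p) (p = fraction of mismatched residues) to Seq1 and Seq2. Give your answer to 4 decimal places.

Mismatches occur at site 6 (C→A), site 7 (C→S), site 8 (W→S), site 13 (R→A), site 15 (R→Y), site 19 (Y→A), site 20 (G→D), site 21 (V→G).
p = 8/21 = 0.380952.
d = −ln(1 − 0.380952) = −ln(0.619048) = 0.4796.

0.4796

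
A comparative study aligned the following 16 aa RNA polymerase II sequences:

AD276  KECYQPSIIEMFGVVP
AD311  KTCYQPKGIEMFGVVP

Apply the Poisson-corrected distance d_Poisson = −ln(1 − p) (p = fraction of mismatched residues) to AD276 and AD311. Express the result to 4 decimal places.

0.2076

Mismatches occur at site 2 (E↔T), site 7 (S↔K), site 8 (I↔G).
p = 3/16 = 0.187500.
d = −ln(1 − 0.187500) = −ln(0.812500) = 0.2076.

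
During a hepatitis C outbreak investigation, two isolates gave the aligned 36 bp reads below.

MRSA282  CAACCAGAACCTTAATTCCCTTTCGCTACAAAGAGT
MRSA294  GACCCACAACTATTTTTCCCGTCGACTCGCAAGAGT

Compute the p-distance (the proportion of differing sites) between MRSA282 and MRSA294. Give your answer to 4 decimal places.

The sequences differ at positions 1 (C/G), 3 (A/C), 7 (G/C), 11 (C/T), 12 (T/A), 14 (A/T), 15 (A/T), 21 (T/G), 23 (T/C), 24 (C/G), 25 (G/A), 28 (A/C), 29 (C/G), 30 (A/C).
There are 14 differences over 36 sites, so p = 14/36 = 0.3889.

0.3889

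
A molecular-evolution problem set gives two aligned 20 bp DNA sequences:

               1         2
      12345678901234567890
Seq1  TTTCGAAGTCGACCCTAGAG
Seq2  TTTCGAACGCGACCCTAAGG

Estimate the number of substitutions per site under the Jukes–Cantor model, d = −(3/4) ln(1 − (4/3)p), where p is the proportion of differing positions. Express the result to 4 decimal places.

The sequences differ at positions 8 (G/C), 9 (T/G), 18 (G/A), 19 (A/G).
p = 4/20 = 0.200000.
d = −0.75 · ln(1 − (4/3)·0.200000) = −0.75 · ln(0.733333) = −0.75 · (-0.310155) = 0.2326.

0.2326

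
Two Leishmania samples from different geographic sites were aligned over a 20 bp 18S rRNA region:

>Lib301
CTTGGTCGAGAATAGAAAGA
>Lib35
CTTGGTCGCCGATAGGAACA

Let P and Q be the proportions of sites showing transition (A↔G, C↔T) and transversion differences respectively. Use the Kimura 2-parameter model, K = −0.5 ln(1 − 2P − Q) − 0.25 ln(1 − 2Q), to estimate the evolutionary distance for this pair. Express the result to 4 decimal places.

Mismatches occur at site 9 (A/C, transversion), site 10 (G/C, transversion), site 11 (A/G, transition), site 16 (A/G, transition), site 19 (G/C, transversion).
Of the 5 differences, 2 transitions and 3 transversions over 20 sites: P = 2/20 = 0.100000, Q = 3/20 = 0.150000.
d = −0.5·ln(0.650000) − 0.25·ln(0.700000) = −0.5·(-0.430783) − 0.25·(-0.356675) = 0.3046.

0.3046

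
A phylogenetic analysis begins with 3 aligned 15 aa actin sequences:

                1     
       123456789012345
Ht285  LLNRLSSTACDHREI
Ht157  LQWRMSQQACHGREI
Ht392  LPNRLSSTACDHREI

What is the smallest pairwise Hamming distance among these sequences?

1

Pairwise Hamming distances:
  Ht285 vs Ht157: 7
  Ht285 vs Ht392: 1
  Ht157 vs Ht392: 7
The smallest is 1, between Ht285 and Ht392.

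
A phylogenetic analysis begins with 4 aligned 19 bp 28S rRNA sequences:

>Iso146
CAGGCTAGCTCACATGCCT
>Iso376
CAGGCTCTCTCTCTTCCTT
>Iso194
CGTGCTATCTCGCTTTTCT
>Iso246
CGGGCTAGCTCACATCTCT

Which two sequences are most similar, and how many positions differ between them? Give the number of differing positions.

3

Pairwise Hamming distances:
  Iso146 vs Iso376: 6
  Iso146 vs Iso194: 7
  Iso146 vs Iso246: 3
  Iso376 vs Iso194: 7
  Iso376 vs Iso246: 7
  Iso194 vs Iso246: 5
The smallest is 3, between Iso146 and Iso246.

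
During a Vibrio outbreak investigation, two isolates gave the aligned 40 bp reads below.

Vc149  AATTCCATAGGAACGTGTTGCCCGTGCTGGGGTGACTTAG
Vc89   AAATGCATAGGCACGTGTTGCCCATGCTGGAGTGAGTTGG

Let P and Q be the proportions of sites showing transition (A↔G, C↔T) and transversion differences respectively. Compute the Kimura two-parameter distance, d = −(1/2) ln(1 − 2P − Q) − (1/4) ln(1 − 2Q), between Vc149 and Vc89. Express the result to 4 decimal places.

0.1996

Differing sites — 3:T/A (Tv); 5:C/G (Tv); 12:A/C (Tv); 24:G/A (Ti); 31:G/A (Ti); 36:C/G (Tv); 39:A/G (Ti).
Of the 7 differences, 3 transitions and 4 transversions over 40 sites: P = 3/40 = 0.075000, Q = 4/40 = 0.100000.
d = −0.5·ln(0.750000) − 0.25·ln(0.800000) = −0.5·(-0.287682) − 0.25·(-0.223144) = 0.1996.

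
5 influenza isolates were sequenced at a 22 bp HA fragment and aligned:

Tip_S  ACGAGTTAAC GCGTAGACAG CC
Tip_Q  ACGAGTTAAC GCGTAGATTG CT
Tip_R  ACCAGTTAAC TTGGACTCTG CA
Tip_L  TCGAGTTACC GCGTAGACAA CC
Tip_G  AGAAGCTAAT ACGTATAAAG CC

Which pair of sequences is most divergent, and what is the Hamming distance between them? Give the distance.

Pairwise Hamming distances:
  Tip_S vs Tip_Q: 3
  Tip_S vs Tip_R: 8
  Tip_S vs Tip_L: 3
  Tip_S vs Tip_G: 7
  Tip_Q vs Tip_R: 8
  Tip_Q vs Tip_L: 6
  Tip_Q vs Tip_G: 9
  Tip_R vs Tip_L: 11
  Tip_R vs Tip_G: 12
  Tip_L vs Tip_G: 10
The largest is 12, between Tip_R and Tip_G.

12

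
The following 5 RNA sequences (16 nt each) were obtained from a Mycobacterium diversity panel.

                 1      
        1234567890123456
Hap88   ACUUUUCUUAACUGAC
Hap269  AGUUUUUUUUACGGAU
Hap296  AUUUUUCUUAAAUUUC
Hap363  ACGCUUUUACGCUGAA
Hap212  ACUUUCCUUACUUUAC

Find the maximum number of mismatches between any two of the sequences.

11

Pairwise Hamming distances:
  Hap88 vs Hap269: 5
  Hap88 vs Hap296: 4
  Hap88 vs Hap363: 7
  Hap88 vs Hap212: 4
  Hap269 vs Hap296: 8
  Hap269 vs Hap363: 8
  Hap269 vs Hap212: 9
  Hap296 vs Hap363: 11
  Hap296 vs Hap212: 5
  Hap363 vs Hap212: 10
The largest is 11, between Hap296 and Hap363.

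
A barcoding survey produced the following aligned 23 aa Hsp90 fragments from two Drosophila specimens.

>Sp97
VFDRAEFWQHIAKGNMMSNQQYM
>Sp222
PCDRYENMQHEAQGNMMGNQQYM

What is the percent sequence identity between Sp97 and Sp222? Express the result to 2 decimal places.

65.22%

The sequences differ at positions 1 (V/P), 2 (F/C), 5 (A/Y), 7 (F/N), 8 (W/M), 11 (I/E), 13 (K/Q), 18 (S/G).
15 of the 23 sites match, so the percent identity is 15/23 × 100 = 65.22%.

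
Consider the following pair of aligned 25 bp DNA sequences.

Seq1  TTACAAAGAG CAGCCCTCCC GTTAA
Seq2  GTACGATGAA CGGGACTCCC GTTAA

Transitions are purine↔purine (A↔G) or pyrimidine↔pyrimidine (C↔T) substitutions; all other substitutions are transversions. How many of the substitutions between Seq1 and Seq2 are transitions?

Differing sites — 1:T/G (Tv); 5:A/G (Ti); 7:A/T (Tv); 10:G/A (Ti); 12:A/G (Ti); 14:C/G (Tv); 15:C/A (Tv).
Of the 7 differences, 3 transitions and 4 transversions, so the answer is 3.

3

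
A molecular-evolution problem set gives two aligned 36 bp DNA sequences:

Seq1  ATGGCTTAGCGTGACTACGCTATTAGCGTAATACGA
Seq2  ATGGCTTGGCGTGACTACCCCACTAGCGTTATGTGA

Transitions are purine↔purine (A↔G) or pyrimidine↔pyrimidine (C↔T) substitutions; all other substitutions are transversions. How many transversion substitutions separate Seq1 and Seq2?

The sequences differ at positions 8 (A/G, transition), 19 (G/C, transversion), 21 (T/C, transition), 23 (T/C, transition), 30 (A/T, transversion), 33 (A/G, transition), 34 (C/T, transition).
Of the 7 differences, 5 transitions and 2 transversions, so the answer is 2.

2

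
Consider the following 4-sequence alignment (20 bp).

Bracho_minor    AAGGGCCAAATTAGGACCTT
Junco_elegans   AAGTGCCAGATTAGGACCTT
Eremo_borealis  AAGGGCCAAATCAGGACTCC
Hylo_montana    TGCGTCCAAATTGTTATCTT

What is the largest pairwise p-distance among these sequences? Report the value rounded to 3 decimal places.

0.600

Pairwise Hamming distances:
  Bracho_minor vs Junco_elegans: 2
  Bracho_minor vs Eremo_borealis: 4
  Bracho_minor vs Hylo_montana: 8
  Junco_elegans vs Eremo_borealis: 6
  Junco_elegans vs Hylo_montana: 10
  Eremo_borealis vs Hylo_montana: 12
The largest is 12 mismatches, between Eremo_borealis and Hylo_montana; p = 12/20 = 0.600.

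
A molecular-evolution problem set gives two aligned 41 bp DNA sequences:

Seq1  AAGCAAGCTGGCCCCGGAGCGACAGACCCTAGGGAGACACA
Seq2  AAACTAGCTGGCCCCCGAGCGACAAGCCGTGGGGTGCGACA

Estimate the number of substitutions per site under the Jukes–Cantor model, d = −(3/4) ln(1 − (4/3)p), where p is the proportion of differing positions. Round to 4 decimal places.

0.2950

Mismatches occur at site 3 (G→A), site 5 (A→T), site 16 (G→C), site 25 (G→A), site 26 (A→G), site 29 (C→G), site 31 (A→G), site 35 (A→T), site 37 (A→C), site 38 (C→G).
p = 10/41 = 0.243902.
d = −0.75 · ln(1 − (4/3)·0.243902) = −0.75 · ln(0.674797) = −0.75 · (-0.393343) = 0.2950.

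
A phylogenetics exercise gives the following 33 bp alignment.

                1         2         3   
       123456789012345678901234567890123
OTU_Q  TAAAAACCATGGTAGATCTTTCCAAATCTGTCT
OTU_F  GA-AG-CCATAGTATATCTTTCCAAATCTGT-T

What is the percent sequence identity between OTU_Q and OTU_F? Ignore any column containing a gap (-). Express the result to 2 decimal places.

86.67%

Excluding the 3 gap columns leaves 30 comparable sites.
The sequences differ at positions 1 (T/G), 5 (A/G), 11 (G/A), 15 (G/T).
26 of the 30 comparable sites match, so the percent identity is 26/30 × 100 = 86.67%.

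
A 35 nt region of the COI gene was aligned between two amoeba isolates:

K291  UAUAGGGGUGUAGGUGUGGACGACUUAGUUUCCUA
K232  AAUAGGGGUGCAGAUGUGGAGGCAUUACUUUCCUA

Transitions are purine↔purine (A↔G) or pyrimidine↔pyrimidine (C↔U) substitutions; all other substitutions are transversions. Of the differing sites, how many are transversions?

5

Mismatches occur at site 1 (U↔A, transversion), site 11 (U↔C, transition), site 14 (G↔A, transition), site 21 (C↔G, transversion), site 23 (A↔C, transversion), site 24 (C↔A, transversion), site 28 (G↔C, transversion).
Of the 7 differences, 2 transitions and 5 transversions, so the answer is 5.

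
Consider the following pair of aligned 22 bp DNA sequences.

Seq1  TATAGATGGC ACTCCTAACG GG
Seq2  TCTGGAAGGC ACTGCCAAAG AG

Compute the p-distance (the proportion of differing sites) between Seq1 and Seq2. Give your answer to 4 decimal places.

Mismatches occur at site 2 (A→C), site 4 (A→G), site 7 (T→A), site 14 (C→G), site 16 (T→C), site 19 (C→A), site 21 (G→A).
There are 7 differences over 22 sites, so p = 7/22 = 0.3182.

0.3182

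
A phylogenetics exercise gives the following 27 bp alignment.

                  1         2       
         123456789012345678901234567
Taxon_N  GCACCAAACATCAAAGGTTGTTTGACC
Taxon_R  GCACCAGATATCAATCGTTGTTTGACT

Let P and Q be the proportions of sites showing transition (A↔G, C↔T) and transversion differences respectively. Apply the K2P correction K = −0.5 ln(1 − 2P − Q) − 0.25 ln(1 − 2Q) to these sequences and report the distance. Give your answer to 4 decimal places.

Differing sites — 7:A/G (Ti); 9:C/T (Ti); 15:A/T (Tv); 16:G/C (Tv); 27:C/T (Ti).
Of the 5 differences, 3 transitions and 2 transversions over 27 sites: P = 3/27 = 0.111111, Q = 2/27 = 0.074074.
d = −0.5·ln(0.703704) − 0.25·ln(0.851852) = −0.5·(-0.351397) − 0.25·(-0.160342) = 0.2158.

0.2158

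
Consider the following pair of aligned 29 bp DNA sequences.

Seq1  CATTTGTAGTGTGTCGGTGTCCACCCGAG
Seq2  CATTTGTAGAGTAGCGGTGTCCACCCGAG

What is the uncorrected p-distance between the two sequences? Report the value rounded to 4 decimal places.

The sequences differ at positions 10 (T/A), 13 (G/A), 14 (T/G).
There are 3 differences over 29 sites, so p = 3/29 = 0.1034.

0.1034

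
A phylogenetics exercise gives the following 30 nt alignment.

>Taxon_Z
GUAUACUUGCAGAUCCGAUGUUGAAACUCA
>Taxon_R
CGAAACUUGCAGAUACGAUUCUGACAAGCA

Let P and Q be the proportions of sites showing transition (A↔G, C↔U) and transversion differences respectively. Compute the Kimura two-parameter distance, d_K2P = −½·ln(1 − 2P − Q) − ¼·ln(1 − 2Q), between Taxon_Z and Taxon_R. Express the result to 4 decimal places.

0.3933

Differing sites — 1:G/C (Tv); 2:U/G (Tv); 4:U/A (Tv); 15:C/A (Tv); 20:G/U (Tv); 21:U/C (Ti); 25:A/C (Tv); 27:C/A (Tv); 28:U/G (Tv).
Of the 9 differences, 1 transition and 8 transversions over 30 sites: P = 1/30 = 0.033333, Q = 8/30 = 0.266667.
d = −0.5·ln(0.666667) − 0.25·ln(0.466666) = −0.5·(-0.405465) − 0.25·(-0.762141) = 0.3933.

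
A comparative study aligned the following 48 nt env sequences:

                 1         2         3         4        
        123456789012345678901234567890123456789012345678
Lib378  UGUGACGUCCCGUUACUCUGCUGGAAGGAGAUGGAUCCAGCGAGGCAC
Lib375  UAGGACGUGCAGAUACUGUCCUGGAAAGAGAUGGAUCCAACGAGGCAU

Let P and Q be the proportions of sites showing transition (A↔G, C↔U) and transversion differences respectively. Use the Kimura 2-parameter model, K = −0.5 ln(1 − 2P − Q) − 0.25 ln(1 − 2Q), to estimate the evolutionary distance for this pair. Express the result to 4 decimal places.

0.2443

Differing sites — 2:G/A (Ti); 3:U/G (Tv); 9:C/G (Tv); 11:C/A (Tv); 13:U/A (Tv); 18:C/G (Tv); 20:G/C (Tv); 27:G/A (Ti); 40:G/A (Ti); 48:C/U (Ti).
Of the 10 differences, 4 transitions and 6 transversions over 48 sites: P = 4/48 = 0.083333, Q = 6/48 = 0.125000.
d = −0.5·ln(0.708334) − 0.25·ln(0.750000) = −0.5·(-0.344840) − 0.25·(-0.287682) = 0.2443.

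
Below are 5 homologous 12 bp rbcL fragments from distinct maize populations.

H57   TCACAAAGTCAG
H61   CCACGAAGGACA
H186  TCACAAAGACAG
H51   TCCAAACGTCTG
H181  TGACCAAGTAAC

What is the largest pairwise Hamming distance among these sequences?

Pairwise Hamming distances:
  H57 vs H61: 6
  H57 vs H186: 1
  H57 vs H51: 4
  H57 vs H181: 4
  H61 vs H186: 6
  H61 vs H51: 9
  H61 vs H181: 6
  H186 vs H51: 5
  H186 vs H181: 5
  H51 vs H181: 8
The largest is 9, between H61 and H51.

9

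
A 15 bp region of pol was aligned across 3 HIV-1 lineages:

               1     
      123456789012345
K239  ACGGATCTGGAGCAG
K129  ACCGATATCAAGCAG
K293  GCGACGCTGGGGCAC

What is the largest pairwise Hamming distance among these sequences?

10

Pairwise Hamming distances:
  K239 vs K129: 4
  K239 vs K293: 6
  K129 vs K293: 10
The largest is 10, between K129 and K293.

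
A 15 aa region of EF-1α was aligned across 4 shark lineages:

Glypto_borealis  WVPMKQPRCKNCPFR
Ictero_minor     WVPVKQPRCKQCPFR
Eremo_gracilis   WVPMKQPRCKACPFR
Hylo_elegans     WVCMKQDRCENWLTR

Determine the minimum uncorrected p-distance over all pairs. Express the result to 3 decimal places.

0.067

Pairwise Hamming distances:
  Glypto_borealis vs Ictero_minor: 2
  Glypto_borealis vs Eremo_gracilis: 1
  Glypto_borealis vs Hylo_elegans: 6
  Ictero_minor vs Eremo_gracilis: 2
  Ictero_minor vs Hylo_elegans: 8
  Eremo_gracilis vs Hylo_elegans: 7
The smallest is 1 mismatch, between Glypto_borealis and Eremo_gracilis; p = 1/15 = 0.067.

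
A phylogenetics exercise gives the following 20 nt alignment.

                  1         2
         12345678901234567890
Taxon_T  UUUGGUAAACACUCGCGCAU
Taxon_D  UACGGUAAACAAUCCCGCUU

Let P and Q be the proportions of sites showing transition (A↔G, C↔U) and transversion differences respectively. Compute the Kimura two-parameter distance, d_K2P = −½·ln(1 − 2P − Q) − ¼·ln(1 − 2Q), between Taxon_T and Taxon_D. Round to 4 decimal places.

0.3060

The sequences differ at positions 2 (U/A, transversion), 3 (U/C, transition), 12 (C/A, transversion), 15 (G/C, transversion), 19 (A/U, transversion).
Of the 5 differences, 1 transition and 4 transversions over 20 sites: P = 1/20 = 0.050000, Q = 4/20 = 0.200000.
d = −0.5·ln(0.700000) − 0.25·ln(0.600000) = −0.5·(-0.356675) − 0.25·(-0.510826) = 0.3060.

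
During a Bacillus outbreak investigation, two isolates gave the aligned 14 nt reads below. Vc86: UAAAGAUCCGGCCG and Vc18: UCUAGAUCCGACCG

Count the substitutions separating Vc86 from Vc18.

Differing sites — 2:A/C; 3:A/U; 11:G/A.
That gives 3 mismatches out of 14 aligned sites, so the Hamming distance is 3.

3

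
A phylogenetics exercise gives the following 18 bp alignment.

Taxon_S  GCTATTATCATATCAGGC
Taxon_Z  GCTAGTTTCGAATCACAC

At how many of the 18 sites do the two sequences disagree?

6

Mismatches occur at site 5 (T/G), site 7 (A/T), site 10 (A/G), site 11 (T/A), site 16 (G/C), site 17 (G/A).
That gives 6 mismatches out of 18 aligned sites, so the Hamming distance is 6.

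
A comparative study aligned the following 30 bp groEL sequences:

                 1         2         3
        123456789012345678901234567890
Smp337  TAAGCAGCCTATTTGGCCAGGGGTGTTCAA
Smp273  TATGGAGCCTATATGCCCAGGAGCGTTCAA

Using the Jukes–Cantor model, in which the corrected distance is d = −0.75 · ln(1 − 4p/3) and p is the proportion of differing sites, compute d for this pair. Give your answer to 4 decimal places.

0.2326

The sequences differ at positions 3 (A/T), 5 (C/G), 13 (T/A), 16 (G/C), 22 (G/A), 24 (T/C).
p = 6/30 = 0.200000.
d = −0.75 · ln(1 − (4/3)·0.200000) = −0.75 · ln(0.733333) = −0.75 · (-0.310155) = 0.2326.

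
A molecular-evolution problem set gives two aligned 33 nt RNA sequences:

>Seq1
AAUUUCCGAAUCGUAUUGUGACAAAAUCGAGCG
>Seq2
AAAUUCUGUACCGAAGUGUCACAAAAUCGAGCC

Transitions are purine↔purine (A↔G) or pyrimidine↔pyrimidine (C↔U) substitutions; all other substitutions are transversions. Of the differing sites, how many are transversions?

6

Mismatches occur at site 3 (U→A, transversion), site 7 (C→U, transition), site 9 (A→U, transversion), site 11 (U→C, transition), site 14 (U→A, transversion), site 16 (U→G, transversion), site 20 (G→C, transversion), site 33 (G→C, transversion).
Of the 8 differences, 2 transitions and 6 transversions, so the answer is 6.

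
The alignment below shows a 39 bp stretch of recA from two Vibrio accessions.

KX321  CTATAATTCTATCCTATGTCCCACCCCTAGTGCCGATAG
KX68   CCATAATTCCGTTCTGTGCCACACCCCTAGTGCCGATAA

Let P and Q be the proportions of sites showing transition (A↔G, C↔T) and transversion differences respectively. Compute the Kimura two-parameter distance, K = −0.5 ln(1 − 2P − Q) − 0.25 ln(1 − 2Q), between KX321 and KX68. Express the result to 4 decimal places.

Mismatches occur at site 2 (T↔C, transition), site 10 (T↔C, transition), site 11 (A↔G, transition), site 13 (C↔T, transition), site 16 (A↔G, transition), site 19 (T↔C, transition), site 21 (C↔A, transversion), site 39 (G↔A, transition).
Of the 8 differences, 7 transitions and 1 transversion over 39 sites: P = 7/39 = 0.179487, Q = 1/39 = 0.025641.
d = −0.5·ln(0.615385) − 0.25·ln(0.948718) = −0.5·(-0.485507) − 0.25·(-0.052644) = 0.2559.

0.2559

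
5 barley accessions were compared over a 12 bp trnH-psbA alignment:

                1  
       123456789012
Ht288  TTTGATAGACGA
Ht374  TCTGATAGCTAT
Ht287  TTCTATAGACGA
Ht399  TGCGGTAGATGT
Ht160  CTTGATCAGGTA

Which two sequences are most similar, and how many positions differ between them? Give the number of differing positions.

2

Pairwise Hamming distances:
  Ht288 vs Ht374: 5
  Ht288 vs Ht287: 2
  Ht288 vs Ht399: 5
  Ht288 vs Ht160: 6
  Ht374 vs Ht287: 7
  Ht374 vs Ht399: 5
  Ht374 vs Ht160: 8
  Ht287 vs Ht399: 5
  Ht287 vs Ht160: 8
  Ht399 vs Ht160: 10
The smallest is 2, between Ht288 and Ht287.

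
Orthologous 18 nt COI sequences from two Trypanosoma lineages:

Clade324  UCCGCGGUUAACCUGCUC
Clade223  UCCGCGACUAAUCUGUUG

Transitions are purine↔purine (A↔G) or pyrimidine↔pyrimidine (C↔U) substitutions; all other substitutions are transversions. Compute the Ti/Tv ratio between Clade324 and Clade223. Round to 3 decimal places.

4.000

The sequences differ at positions 7 (G/A, transition), 8 (U/C, transition), 12 (C/U, transition), 16 (C/U, transition), 18 (C/G, transversion).
Of the 5 differences, 4 transitions and 1 transversion, so Ti/Tv = 4/1 = 4.000.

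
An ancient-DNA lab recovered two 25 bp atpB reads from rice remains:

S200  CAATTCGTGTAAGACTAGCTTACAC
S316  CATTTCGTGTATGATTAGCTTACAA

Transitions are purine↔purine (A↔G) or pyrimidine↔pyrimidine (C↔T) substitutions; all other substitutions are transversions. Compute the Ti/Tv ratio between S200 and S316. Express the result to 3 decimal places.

0.333

Mismatches occur at site 3 (A/T, transversion), site 12 (A/T, transversion), site 15 (C/T, transition), site 25 (C/A, transversion).
Of the 4 differences, 1 transition and 3 transversions, so Ti/Tv = 1/3 = 0.333.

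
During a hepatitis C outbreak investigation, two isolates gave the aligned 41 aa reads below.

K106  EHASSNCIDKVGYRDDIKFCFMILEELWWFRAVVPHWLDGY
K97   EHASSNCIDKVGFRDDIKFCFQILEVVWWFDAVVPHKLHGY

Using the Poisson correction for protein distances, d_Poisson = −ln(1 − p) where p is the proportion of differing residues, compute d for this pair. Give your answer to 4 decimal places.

0.1872

The sequences differ at positions 13 (Y/F), 22 (M/Q), 26 (E/V), 27 (L/V), 31 (R/D), 37 (W/K), 39 (D/H).
p = 7/41 = 0.170732.
d = −ln(1 − 0.170732) = −ln(0.829268) = 0.1872.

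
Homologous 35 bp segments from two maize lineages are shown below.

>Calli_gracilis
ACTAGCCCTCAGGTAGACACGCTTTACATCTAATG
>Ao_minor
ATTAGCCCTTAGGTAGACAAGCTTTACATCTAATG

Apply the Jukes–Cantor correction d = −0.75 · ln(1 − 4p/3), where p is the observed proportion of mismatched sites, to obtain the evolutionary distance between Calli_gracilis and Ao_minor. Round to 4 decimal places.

0.0910

The sequences differ at positions 2 (C/T), 10 (C/T), 20 (C/A).
p = 3/35 = 0.085714.
d = −0.75 · ln(1 − (4/3)·0.085714) = −0.75 · ln(0.885715) = −0.75 · (-0.121360) = 0.0910.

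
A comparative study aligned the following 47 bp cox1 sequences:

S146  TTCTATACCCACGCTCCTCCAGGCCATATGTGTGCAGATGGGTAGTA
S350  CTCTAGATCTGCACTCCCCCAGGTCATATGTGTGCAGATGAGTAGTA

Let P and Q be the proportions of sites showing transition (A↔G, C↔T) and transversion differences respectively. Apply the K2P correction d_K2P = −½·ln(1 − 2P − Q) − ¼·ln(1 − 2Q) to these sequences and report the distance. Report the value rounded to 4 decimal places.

Mismatches occur at site 1 (T↔C, transition), site 6 (T↔G, transversion), site 8 (C↔T, transition), site 10 (C↔T, transition), site 11 (A↔G, transition), site 13 (G↔A, transition), site 18 (T↔C, transition), site 24 (C↔T, transition), site 41 (G↔A, transition).
Of the 9 differences, 8 transitions and 1 transversion over 47 sites: P = 8/47 = 0.170213, Q = 1/47 = 0.021277.
d = −0.5·ln(0.638297) − 0.25·ln(0.957446) = −0.5·(-0.448952) − 0.25·(-0.043486) = 0.2353.

0.2353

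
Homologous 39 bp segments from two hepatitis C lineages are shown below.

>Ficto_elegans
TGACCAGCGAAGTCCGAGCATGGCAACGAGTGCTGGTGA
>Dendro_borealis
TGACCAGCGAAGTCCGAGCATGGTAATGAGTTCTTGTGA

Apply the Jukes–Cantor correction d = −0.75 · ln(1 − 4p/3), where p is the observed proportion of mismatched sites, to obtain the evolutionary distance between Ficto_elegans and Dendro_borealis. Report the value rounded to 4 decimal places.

0.1103

Mismatches occur at site 24 (C/T), site 27 (C/T), site 32 (G/T), site 35 (G/T).
p = 4/39 = 0.102564.
d = −0.75 · ln(1 − (4/3)·0.102564) = −0.75 · ln(0.863248) = −0.75 · (-0.147053) = 0.1103.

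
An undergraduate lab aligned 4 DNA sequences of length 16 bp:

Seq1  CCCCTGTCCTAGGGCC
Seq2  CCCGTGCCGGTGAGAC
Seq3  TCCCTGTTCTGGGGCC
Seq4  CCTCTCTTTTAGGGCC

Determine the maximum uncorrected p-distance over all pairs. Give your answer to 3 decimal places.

Pairwise Hamming distances:
  Seq1 vs Seq2: 7
  Seq1 vs Seq3: 3
  Seq1 vs Seq4: 4
  Seq2 vs Seq3: 9
  Seq2 vs Seq4: 10
  Seq3 vs Seq4: 5
The largest is 10 mismatches, between Seq2 and Seq4; p = 10/16 = 0.625.

0.625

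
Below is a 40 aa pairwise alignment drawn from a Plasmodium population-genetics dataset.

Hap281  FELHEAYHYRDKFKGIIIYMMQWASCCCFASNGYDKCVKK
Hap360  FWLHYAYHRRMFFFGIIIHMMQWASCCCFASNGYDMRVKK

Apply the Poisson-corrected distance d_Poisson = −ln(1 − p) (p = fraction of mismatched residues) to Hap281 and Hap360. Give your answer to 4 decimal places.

The sequences differ at positions 2 (E/W), 5 (E/Y), 9 (Y/R), 11 (D/M), 12 (K/F), 14 (K/F), 19 (Y/H), 36 (K/M), 37 (C/R).
p = 9/40 = 0.225000.
d = −ln(1 − 0.225000) = −ln(0.775000) = 0.2549.

0.2549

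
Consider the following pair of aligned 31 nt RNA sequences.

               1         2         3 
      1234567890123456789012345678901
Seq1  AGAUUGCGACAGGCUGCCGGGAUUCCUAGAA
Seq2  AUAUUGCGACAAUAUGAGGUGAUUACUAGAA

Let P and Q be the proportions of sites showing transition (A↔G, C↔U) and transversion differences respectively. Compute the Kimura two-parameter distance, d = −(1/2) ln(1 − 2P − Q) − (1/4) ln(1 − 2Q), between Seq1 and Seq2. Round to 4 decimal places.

Differing sites — 2:G/U (Tv); 12:G/A (Ti); 13:G/U (Tv); 14:C/A (Tv); 17:C/A (Tv); 18:C/G (Tv); 20:G/U (Tv); 25:C/A (Tv).
Of the 8 differences, 1 transition and 7 transversions over 31 sites: P = 1/31 = 0.032258, Q = 7/31 = 0.225806.
d = −0.5·ln(0.709678) − 0.25·ln(0.548388) = −0.5·(-0.342944) − 0.25·(-0.600772) = 0.3217.

0.3217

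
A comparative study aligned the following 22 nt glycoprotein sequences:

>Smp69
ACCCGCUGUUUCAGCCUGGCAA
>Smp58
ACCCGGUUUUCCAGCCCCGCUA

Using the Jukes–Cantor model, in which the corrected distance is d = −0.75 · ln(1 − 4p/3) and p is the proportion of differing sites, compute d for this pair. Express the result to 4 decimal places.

Mismatches occur at site 6 (C↔G), site 8 (G↔U), site 11 (U↔C), site 17 (U↔C), site 18 (G↔C), site 21 (A↔U).
p = 6/22 = 0.272727.
d = −0.75 · ln(1 − (4/3)·0.272727) = −0.75 · ln(0.636364) = −0.75 · (-0.451985) = 0.3390.

0.3390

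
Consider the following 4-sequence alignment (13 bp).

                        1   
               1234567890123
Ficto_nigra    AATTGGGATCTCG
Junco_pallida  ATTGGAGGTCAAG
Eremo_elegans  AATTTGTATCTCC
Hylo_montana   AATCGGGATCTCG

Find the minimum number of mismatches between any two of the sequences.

Pairwise Hamming distances:
  Ficto_nigra vs Junco_pallida: 6
  Ficto_nigra vs Eremo_elegans: 3
  Ficto_nigra vs Hylo_montana: 1
  Junco_pallida vs Eremo_elegans: 9
  Junco_pallida vs Hylo_montana: 6
  Eremo_elegans vs Hylo_montana: 4
The smallest is 1, between Ficto_nigra and Hylo_montana.

1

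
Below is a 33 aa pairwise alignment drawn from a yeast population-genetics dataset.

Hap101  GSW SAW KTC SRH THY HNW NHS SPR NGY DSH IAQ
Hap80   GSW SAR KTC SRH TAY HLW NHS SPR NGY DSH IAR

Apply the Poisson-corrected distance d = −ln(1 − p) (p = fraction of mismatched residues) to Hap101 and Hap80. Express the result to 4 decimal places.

The sequences differ at positions 6 (W/R), 14 (H/A), 17 (N/L), 33 (Q/R).
p = 4/33 = 0.121212.
d = −ln(1 − 0.121212) = −ln(0.878788) = 0.1292.

0.1292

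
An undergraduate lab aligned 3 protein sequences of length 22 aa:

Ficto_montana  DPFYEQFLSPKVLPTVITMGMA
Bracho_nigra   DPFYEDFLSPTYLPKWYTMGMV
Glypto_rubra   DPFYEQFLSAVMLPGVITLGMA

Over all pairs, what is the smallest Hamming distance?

5

Pairwise Hamming distances:
  Ficto_montana vs Bracho_nigra: 7
  Ficto_montana vs Glypto_rubra: 5
  Bracho_nigra vs Glypto_rubra: 9
The smallest is 5, between Ficto_montana and Glypto_rubra.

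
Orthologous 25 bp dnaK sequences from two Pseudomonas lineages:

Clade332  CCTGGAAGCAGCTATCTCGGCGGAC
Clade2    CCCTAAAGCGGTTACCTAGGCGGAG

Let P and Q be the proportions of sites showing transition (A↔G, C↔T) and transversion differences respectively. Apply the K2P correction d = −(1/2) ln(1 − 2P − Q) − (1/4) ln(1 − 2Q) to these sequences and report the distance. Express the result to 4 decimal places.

Mismatches occur at site 3 (T→C, transition), site 4 (G→T, transversion), site 5 (G→A, transition), site 10 (A→G, transition), site 12 (C→T, transition), site 15 (T→C, transition), site 18 (C→A, transversion), site 25 (C→G, transversion).
Of the 8 differences, 5 transitions and 3 transversions over 25 sites: P = 5/25 = 0.200000, Q = 3/25 = 0.120000.
d = −0.5·ln(0.480000) − 0.25·ln(0.760000) = −0.5·(-0.733969) − 0.25·(-0.274437) = 0.4356.

0.4356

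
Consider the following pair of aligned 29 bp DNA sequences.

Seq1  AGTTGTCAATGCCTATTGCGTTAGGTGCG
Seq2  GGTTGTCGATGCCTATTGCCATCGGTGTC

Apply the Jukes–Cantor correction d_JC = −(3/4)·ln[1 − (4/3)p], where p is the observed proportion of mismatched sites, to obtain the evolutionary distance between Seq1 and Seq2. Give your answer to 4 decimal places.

0.2913

Differing sites — 1:A/G; 8:A/G; 20:G/C; 21:T/A; 23:A/C; 28:C/T; 29:G/C.
p = 7/29 = 0.241379.
d = −0.75 · ln(1 − (4/3)·0.241379) = −0.75 · ln(0.678161) = −0.75 · (-0.388371) = 0.2913.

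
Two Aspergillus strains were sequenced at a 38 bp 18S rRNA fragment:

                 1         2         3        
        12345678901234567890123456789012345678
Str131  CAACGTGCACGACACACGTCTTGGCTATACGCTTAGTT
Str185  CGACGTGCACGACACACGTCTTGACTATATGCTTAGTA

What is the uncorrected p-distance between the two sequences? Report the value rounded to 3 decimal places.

0.105

Differing sites — 2:A/G; 24:G/A; 30:C/T; 38:T/A.
There are 4 differences over 38 sites, so p = 4/38 = 0.105.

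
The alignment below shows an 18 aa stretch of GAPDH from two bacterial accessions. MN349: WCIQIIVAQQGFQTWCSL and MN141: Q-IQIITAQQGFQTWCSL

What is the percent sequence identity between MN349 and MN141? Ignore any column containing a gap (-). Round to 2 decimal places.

Excluding the 1 gap column leaves 17 comparable sites.
The sequences differ at positions 1 (W/Q), 7 (V/T).
15 of the 17 comparable sites match, so the percent identity is 15/17 × 100 = 88.24%.

88.24%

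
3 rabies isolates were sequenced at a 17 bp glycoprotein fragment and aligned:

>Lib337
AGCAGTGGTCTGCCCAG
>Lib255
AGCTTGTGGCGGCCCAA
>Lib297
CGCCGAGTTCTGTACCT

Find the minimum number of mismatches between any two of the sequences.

7

Pairwise Hamming distances:
  Lib337 vs Lib255: 7
  Lib337 vs Lib297: 8
  Lib255 vs Lib297: 12
The smallest is 7, between Lib337 and Lib255.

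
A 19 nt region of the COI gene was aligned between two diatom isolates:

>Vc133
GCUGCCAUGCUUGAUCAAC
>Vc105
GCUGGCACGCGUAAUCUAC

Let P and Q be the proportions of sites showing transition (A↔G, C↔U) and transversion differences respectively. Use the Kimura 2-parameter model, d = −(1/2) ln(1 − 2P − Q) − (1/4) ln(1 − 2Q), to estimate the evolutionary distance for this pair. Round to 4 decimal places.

Differing sites — 5:C/G (Tv); 8:U/C (Ti); 11:U/G (Tv); 13:G/A (Ti); 17:A/U (Tv).
Of the 5 differences, 2 transitions and 3 transversions over 19 sites: P = 2/19 = 0.105263, Q = 3/19 = 0.157895.
d = −0.5·ln(0.631579) − 0.25·ln(0.684210) = −0.5·(-0.459532) − 0.25·(-0.379490) = 0.3246.

0.3246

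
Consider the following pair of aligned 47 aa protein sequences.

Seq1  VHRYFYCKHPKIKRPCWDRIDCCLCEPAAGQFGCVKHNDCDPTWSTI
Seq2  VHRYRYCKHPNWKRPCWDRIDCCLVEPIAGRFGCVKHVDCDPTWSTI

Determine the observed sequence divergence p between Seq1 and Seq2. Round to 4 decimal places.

Mismatches occur at site 5 (F→R), site 11 (K→N), site 12 (I→W), site 25 (C→V), site 28 (A→I), site 31 (Q→R), site 38 (N→V).
There are 7 differences over 47 sites, so p = 7/47 = 0.1489.

0.1489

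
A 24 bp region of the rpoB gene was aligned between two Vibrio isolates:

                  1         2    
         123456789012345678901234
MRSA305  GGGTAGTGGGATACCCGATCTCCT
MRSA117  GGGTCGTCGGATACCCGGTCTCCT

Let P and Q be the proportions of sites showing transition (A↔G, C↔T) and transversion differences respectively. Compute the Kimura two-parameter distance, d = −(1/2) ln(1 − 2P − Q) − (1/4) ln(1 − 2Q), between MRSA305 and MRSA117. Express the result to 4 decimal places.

Mismatches occur at site 5 (A↔C, transversion), site 8 (G↔C, transversion), site 18 (A↔G, transition).
Of the 3 differences, 1 transition and 2 transversions over 24 sites: P = 1/24 = 0.041667, Q = 2/24 = 0.083333.
d = −0.5·ln(0.833333) − 0.25·ln(0.833334) = −0.5·(-0.182322) − 0.25·(-0.182321) = 0.1367.

0.1367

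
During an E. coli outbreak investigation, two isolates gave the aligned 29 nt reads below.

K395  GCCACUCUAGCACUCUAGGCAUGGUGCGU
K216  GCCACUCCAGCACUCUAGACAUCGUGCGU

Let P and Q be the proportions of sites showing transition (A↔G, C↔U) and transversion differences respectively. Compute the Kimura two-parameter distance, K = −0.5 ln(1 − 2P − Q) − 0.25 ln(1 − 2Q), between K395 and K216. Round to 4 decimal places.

0.1125

Mismatches occur at site 8 (U/C, transition), site 19 (G/A, transition), site 23 (G/C, transversion).
Of the 3 differences, 2 transitions and 1 transversion over 29 sites: P = 2/29 = 0.068966, Q = 1/29 = 0.034483.
d = −0.5·ln(0.827585) − 0.25·ln(0.931034) = −0.5·(-0.189243) − 0.25·(-0.071459) = 0.1125.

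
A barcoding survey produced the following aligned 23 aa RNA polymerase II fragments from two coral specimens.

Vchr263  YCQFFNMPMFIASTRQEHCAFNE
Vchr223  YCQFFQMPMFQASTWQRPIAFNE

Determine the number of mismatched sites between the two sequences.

6

The sequences differ at positions 6 (N/Q), 11 (I/Q), 15 (R/W), 17 (E/R), 18 (H/P), 19 (C/I).
That gives 6 mismatches out of 23 aligned sites, so the Hamming distance is 6.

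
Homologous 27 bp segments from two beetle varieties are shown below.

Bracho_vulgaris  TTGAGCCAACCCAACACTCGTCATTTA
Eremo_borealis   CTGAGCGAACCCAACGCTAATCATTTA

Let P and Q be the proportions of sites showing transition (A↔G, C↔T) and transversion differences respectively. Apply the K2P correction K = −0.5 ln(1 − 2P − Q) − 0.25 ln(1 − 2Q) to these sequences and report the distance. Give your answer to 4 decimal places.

0.2158

Mismatches occur at site 1 (T→C, transition), site 7 (C→G, transversion), site 16 (A→G, transition), site 19 (C→A, transversion), site 20 (G→A, transition).
Of the 5 differences, 3 transitions and 2 transversions over 27 sites: P = 3/27 = 0.111111, Q = 2/27 = 0.074074.
d = −0.5·ln(0.703704) − 0.25·ln(0.851852) = −0.5·(-0.351397) − 0.25·(-0.160342) = 0.2158.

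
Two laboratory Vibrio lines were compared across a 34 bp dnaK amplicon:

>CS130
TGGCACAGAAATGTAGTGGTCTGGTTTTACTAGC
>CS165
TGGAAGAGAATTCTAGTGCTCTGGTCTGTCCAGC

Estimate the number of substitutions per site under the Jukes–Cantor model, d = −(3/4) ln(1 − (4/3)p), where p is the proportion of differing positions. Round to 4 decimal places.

0.3265

Mismatches occur at site 4 (C→A), site 6 (C→G), site 11 (A→T), site 13 (G→C), site 19 (G→C), site 26 (T→C), site 28 (T→G), site 29 (A→T), site 31 (T→C).
p = 9/34 = 0.264706.
d = −0.75 · ln(1 − (4/3)·0.264706) = −0.75 · ln(0.647059) = −0.75 · (-0.435318) = 0.3265.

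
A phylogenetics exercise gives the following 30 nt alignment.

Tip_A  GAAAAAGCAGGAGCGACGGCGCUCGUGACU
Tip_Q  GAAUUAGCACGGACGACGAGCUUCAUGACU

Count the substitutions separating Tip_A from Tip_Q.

10

Differing sites — 4:A/U; 5:A/U; 10:G/C; 12:A/G; 13:G/A; 19:G/A; 20:C/G; 21:G/C; 22:C/U; 25:G/A.
That gives 10 mismatches out of 30 aligned sites, so the Hamming distance is 10.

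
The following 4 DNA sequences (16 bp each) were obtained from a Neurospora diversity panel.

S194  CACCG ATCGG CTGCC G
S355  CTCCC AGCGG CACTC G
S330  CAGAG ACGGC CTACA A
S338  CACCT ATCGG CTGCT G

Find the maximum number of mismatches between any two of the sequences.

Pairwise Hamming distances:
  S194 vs S355: 6
  S194 vs S330: 8
  S194 vs S338: 2
  S355 vs S330: 12
  S355 vs S338: 7
  S330 vs S338: 9
The largest is 12, between S355 and S330.

12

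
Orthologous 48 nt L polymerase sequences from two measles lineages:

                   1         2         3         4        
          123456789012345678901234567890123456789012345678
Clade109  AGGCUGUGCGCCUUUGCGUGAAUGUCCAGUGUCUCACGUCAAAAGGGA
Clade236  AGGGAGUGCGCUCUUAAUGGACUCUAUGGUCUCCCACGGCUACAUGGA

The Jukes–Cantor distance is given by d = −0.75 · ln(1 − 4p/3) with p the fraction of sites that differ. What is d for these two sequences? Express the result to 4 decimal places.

Mismatches occur at site 4 (C↔G), site 5 (U↔A), site 12 (C↔U), site 13 (U↔C), site 16 (G↔A), site 17 (C↔A), site 18 (G↔U), site 19 (U↔G), site 22 (A↔C), site 24 (G↔C), site 26 (C↔A), site 27 (C↔U), site 28 (A↔G), site 31 (G↔C), site 34 (U↔C), site 39 (U↔G), site 41 (A↔U), site 43 (A↔C), site 45 (G↔U).
p = 19/48 = 0.395833.
d = −0.75 · ln(1 − (4/3)·0.395833) = −0.75 · ln(0.472223) = −0.75 · (-0.750304) = 0.5627.

0.5627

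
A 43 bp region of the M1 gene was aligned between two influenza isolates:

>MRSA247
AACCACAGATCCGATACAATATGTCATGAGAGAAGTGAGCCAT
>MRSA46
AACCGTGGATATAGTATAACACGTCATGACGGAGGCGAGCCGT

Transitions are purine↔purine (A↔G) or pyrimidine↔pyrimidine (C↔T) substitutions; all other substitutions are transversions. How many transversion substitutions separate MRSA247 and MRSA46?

Differing sites — 5:A/G (Ti); 6:C/T (Ti); 7:A/G (Ti); 11:C/A (Tv); 12:C/T (Ti); 13:G/A (Ti); 14:A/G (Ti); 17:C/T (Ti); 20:T/C (Ti); 22:T/C (Ti); 30:G/C (Tv); 31:A/G (Ti); 34:A/G (Ti); 36:T/C (Ti); 42:A/G (Ti).
Of the 15 differences, 13 transitions and 2 transversions, so the answer is 2.

2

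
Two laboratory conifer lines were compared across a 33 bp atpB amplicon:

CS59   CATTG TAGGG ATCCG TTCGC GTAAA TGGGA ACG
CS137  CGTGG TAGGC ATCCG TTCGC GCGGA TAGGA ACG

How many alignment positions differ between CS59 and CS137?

7

Differing sites — 2:A/G; 4:T/G; 10:G/C; 22:T/C; 23:A/G; 24:A/G; 27:G/A.
That gives 7 mismatches out of 33 aligned sites, so the Hamming distance is 7.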